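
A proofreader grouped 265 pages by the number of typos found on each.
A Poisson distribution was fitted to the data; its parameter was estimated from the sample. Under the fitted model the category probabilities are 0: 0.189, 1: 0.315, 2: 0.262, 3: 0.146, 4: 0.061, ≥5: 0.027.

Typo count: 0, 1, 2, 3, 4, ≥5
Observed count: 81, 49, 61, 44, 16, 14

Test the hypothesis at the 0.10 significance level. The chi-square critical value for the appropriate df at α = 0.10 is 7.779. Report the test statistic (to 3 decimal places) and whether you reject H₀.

Expected counts E_i = n·p_i: 265×0.189 = 50.085, 265×0.315 = 83.475, 265×0.262 = 69.43, 265×0.146 = 38.69, 265×0.061 = 16.165, 265×0.027 = 7.155.
χ² = (81−50.085)²/50.085 + (49−83.475)²/83.475 + (61−69.43)²/69.43 + (44−38.69)²/38.69 + (16−16.165)²/16.165 + (14−7.155)²/7.155
   = 19.0823 + 14.2381 + 1.0235 + 0.7288 + 0.0017 + 6.5484
Sum = 41.623
df = 4. Since 41.623 > 7.779, we reject H₀.

41.623; reject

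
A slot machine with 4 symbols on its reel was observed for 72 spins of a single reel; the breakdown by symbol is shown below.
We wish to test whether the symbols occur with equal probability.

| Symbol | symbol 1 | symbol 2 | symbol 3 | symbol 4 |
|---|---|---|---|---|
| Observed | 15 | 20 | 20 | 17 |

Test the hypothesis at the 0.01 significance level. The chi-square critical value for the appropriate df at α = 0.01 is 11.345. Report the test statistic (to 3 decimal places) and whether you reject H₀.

Expected count for each of the 4 categories: 72/4 = 18.
χ² = (15−18)²/18 + (20−18)²/18 + (20−18)²/18 + (17−18)²/18
   = 0.5000 + 0.2222 + 0.2222 + 0.0556
Sum = 1.000
df = 3. Since 1.000 < 11.345, we do not reject H₀.

1.000; do not reject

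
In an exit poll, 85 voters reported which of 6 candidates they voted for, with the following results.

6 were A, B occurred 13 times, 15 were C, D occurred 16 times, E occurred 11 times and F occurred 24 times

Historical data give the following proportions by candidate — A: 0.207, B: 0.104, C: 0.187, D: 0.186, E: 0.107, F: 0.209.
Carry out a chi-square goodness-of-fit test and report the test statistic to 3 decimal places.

Expected counts E_i = n·p_i: 85×0.207 = 17.595, 85×0.104 = 8.84, 85×0.187 = 15.895, 85×0.186 = 15.81, 85×0.107 = 9.095, 85×0.209 = 17.765.
cat         O        E   (O−E)²/E
A           6   17.595     7.6410
B          13     8.84     1.9576
C          15   15.895     0.0504
D          16    15.81     0.0023
E          11    9.095     0.3990
F          24   17.765     2.1883
Sum = 12.239

12.239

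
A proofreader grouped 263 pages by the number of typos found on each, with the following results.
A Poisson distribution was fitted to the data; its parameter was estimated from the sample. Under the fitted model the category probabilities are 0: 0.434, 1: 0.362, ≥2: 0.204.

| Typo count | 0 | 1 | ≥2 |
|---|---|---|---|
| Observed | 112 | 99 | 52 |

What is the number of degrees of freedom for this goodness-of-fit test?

There are k = 3 categories and 1 parameter estimated from the data, so df = 3 − 1 − 1 = 1.

1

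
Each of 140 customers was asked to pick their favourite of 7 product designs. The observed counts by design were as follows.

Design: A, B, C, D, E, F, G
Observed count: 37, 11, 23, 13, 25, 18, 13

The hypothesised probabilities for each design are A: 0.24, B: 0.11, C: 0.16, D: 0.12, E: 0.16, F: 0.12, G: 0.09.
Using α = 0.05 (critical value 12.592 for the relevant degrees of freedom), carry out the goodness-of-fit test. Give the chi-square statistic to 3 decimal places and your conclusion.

2.877; do not reject

Expected counts E_i = n·p_i: 140×0.24 = 33.6, 140×0.11 = 15.4, 140×0.16 = 22.4, 140×0.12 = 16.8, 140×0.16 = 22.4, 140×0.12 = 16.8, 140×0.09 = 12.6.
cat         O        E   (O−E)²/E
A          37     33.6     0.3440
B          11     15.4     1.2571
C          23     22.4     0.0161
D          13     16.8     0.8595
E          25     22.4     0.3018
F          18     16.8     0.0857
G          13     12.6     0.0127
Sum = 2.877
df = 6. Since 2.877 < 12.592, we do not reject H₀.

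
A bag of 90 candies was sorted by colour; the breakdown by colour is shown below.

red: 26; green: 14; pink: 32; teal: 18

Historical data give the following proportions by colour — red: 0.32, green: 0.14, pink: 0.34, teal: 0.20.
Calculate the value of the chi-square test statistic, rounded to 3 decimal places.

Expected counts E_i = n·p_i: 90×0.32 = 28.8, 90×0.14 = 12.6, 90×0.34 = 30.6, 90×0.20 = 18.
cat         O        E   (O−E)²/E
red        26     28.8     0.2722
green      14     12.6     0.1556
pink       32     30.6     0.0641
teal       18       18     0.0000
Sum = 0.492

0.492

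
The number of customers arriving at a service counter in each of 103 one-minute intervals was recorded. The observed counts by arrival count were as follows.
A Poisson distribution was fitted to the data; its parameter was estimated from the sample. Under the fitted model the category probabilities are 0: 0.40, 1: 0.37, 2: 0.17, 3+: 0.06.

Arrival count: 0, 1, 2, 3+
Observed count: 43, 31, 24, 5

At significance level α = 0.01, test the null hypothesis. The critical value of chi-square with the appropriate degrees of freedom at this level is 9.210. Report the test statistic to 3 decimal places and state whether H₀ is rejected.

Expected counts E_i = n·p_i: 103×0.40 = 41.2, 103×0.37 = 38.11, 103×0.17 = 17.51, 103×0.06 = 6.18.
χ² = (43−41.2)²/41.2 + (31−38.11)²/38.11 + (24−17.51)²/17.51 + (5−6.18)²/6.18
   = 0.0786 + 1.3265 + 2.4055 + 0.2253
Sum = 4.036
df = 2. Since 4.036 < 9.210, we do not reject H₀.

4.036; do not reject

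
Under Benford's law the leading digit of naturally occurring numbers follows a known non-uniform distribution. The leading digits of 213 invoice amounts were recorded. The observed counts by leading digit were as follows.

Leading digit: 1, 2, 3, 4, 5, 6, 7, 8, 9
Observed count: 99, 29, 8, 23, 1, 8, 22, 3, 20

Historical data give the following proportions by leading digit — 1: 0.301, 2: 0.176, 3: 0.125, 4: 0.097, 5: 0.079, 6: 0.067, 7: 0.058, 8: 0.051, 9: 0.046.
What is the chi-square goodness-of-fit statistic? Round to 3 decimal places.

75.687

Expected counts E_i = n·p_i: 213×0.301 = 64.113, 213×0.176 = 37.488, 213×0.125 = 26.625, 213×0.097 = 20.661, 213×0.079 = 16.827, 213×0.067 = 14.271, 213×0.058 = 12.354, 213×0.051 = 10.863, 213×0.046 = 9.798.
χ² = (99−64.113)²/64.113 + (29−37.488)²/37.488 + (8−26.625)²/26.625 + (23−20.661)²/20.661 + (1−16.827)²/16.827 + (8−14.271)²/14.271 + (22−12.354)²/12.354 + (3−10.863)²/10.863 + (20−9.798)²/9.798
   = 18.9837 + 1.9218 + 13.0288 + 0.2648 + 14.8864 + 2.7556 + 7.5316 + 5.6915 + 10.6227
Sum = 75.687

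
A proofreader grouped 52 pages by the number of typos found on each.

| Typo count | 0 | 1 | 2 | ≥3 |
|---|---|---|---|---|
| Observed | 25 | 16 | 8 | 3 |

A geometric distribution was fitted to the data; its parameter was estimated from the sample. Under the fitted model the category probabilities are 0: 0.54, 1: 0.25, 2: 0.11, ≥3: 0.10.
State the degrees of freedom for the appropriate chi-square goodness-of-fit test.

2

There are k = 4 categories and 1 parameter estimated from the data, so df = 4 − 1 − 1 = 2.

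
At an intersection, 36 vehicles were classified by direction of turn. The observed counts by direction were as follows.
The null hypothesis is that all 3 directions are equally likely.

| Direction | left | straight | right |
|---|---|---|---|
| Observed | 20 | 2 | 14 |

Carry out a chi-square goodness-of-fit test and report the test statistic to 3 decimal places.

14.000

Expected count for each of the 3 categories: 36/3 = 12.
χ² = (20−12)²/12 + (2−12)²/12 + (14−12)²/12
   = 5.3333 + 8.3333 + 0.3333
Sum = 14.000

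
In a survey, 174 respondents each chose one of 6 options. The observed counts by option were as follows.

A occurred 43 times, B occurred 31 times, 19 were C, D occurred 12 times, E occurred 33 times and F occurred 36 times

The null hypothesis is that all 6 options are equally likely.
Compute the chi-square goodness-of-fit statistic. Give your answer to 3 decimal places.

Expected count for each of the 6 categories: 174/6 = 29.
A: (43 − 29)²/29 = 196/29 = 6.7586
B: (31 − 29)²/29 = 4/29 = 0.1379
C: (19 − 29)²/29 = 100/29 = 3.4483
D: (12 − 29)²/29 = 289/29 = 9.9655
E: (33 − 29)²/29 = 16/29 = 0.5517
F: (36 − 29)²/29 = 49/29 = 1.6897
Sum = 22.552

22.552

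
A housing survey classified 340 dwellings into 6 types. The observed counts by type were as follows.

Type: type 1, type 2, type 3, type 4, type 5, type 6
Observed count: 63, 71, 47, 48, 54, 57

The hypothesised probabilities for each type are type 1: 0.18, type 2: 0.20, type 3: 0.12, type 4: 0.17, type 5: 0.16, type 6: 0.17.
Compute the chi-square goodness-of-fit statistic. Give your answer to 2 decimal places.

Expected counts E_i = n·p_i: 340×0.18 = 61.2, 340×0.20 = 68, 340×0.12 = 40.8, 340×0.17 = 57.8, 340×0.16 = 54.4, 340×0.17 = 57.8.
cat         O        E   (O−E)²/E
type 1     63     61.2      0.053
type 2     71       68      0.132
type 3     47     40.8      0.942
type 4     48     57.8      1.662
type 5     54     54.4      0.003
type 6     57     57.8      0.011
Sum = 2.80

2.80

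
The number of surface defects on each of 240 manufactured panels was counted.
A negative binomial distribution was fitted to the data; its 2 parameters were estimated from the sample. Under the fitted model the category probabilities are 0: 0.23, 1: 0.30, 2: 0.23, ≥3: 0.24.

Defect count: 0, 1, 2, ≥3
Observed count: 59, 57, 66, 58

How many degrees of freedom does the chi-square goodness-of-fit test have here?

There are k = 4 categories and 2 parameters estimated from the data, so df = 4 − 1 − 2 = 1.

1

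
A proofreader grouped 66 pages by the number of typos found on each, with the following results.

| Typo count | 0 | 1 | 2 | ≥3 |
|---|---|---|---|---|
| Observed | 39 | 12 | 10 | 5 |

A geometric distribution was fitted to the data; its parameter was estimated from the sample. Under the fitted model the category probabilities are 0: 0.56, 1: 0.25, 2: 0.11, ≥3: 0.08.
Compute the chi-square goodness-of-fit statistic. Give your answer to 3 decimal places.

Expected counts E_i = n·p_i: 66×0.56 = 36.96, 66×0.25 = 16.5, 66×0.11 = 7.26, 66×0.08 = 5.28.
χ² = (39−36.96)²/36.96 + (12−16.5)²/16.5 + (10−7.26)²/7.26 + (5−5.28)²/5.28
   = 0.1126 + 1.2273 + 1.0341 + 0.0148
Sum = 2.389

2.389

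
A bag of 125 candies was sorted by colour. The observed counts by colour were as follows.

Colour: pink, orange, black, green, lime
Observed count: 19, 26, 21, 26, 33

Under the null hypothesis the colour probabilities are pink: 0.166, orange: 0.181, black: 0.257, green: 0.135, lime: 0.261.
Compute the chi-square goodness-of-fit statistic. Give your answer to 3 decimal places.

9.442

Expected counts E_i = n·p_i: 125×0.166 = 20.75, 125×0.181 = 22.625, 125×0.257 = 32.125, 125×0.135 = 16.875, 125×0.261 = 32.625.
pink: (19 − 20.75)²/20.75 = 3.0625/20.75 = 0.1476
orange: (26 − 22.625)²/22.625 = 11.390625/22.625 = 0.5035
black: (21 − 32.125)²/32.125 = 123.765625/32.125 = 3.8526
green: (26 − 16.875)²/16.875 = 83.265625/16.875 = 4.9343
lime: (33 − 32.625)²/32.625 = 0.140625/32.625 = 0.0043
Sum = 9.442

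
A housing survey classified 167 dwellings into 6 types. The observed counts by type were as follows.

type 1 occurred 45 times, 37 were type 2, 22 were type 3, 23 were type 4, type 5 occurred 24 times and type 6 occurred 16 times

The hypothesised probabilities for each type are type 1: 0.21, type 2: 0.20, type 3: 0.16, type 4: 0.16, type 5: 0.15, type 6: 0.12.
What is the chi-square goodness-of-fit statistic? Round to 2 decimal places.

5.41

Expected counts E_i = n·p_i: 167×0.21 = 35.07, 167×0.20 = 33.4, 167×0.16 = 26.72, 167×0.16 = 26.72, 167×0.15 = 25.05, 167×0.12 = 20.04.
type 1: (45 − 35.07)²/35.07 = 98.6049/35.07 = 2.812
type 2: (37 − 33.4)²/33.4 = 12.96/33.4 = 0.388
type 3: (22 − 26.72)²/26.72 = 22.2784/26.72 = 0.834
type 4: (23 − 26.72)²/26.72 = 13.8384/26.72 = 0.518
type 5: (24 − 25.05)²/25.05 = 1.1025/25.05 = 0.044
type 6: (16 − 20.04)²/20.04 = 16.3216/20.04 = 0.814
Sum = 5.41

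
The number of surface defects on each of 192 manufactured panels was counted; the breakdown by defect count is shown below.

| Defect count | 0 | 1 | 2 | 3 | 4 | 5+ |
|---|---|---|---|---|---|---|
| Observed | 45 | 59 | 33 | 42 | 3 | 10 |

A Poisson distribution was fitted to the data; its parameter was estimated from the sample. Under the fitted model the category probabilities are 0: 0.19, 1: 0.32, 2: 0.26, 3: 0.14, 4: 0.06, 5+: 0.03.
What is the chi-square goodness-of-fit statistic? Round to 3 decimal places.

Expected counts E_i = n·p_i: 192×0.19 = 36.48, 192×0.32 = 61.44, 192×0.26 = 49.92, 192×0.14 = 26.88, 192×0.06 = 11.52, 192×0.03 = 5.76.
0: (45 − 36.48)²/36.48 = 72.5904/36.48 = 1.9899
1: (59 − 61.44)²/61.44 = 5.9536/61.44 = 0.0969
2: (33 − 49.92)²/49.92 = 286.2864/49.92 = 5.7349
3: (42 − 26.88)²/26.88 = 228.6144/26.88 = 8.5050
4: (3 − 11.52)²/11.52 = 72.5904/11.52 = 6.3013
5+: (10 − 5.76)²/5.76 = 17.9776/5.76 = 3.1211
Sum = 25.749

25.749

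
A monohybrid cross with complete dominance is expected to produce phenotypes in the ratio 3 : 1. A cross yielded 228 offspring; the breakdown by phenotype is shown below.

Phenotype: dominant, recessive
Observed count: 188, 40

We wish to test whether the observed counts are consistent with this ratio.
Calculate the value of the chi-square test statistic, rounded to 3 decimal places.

6.760

Ratio total = 4. Expected counts: 228×3/4 = 171, 228×1/4 = 57.
χ² = (188−171)²/171 + (40−57)²/57
   = 1.6901 + 5.0702
Sum = 6.760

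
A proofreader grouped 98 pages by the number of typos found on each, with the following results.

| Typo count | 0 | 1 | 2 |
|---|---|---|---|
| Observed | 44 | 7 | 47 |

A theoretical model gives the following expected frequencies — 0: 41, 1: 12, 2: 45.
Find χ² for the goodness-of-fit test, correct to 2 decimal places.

2.39

χ² = (44−41)²/41 + (7−12)²/12 + (47−45)²/45
   = 0.220 + 2.083 + 0.089
Sum = 2.39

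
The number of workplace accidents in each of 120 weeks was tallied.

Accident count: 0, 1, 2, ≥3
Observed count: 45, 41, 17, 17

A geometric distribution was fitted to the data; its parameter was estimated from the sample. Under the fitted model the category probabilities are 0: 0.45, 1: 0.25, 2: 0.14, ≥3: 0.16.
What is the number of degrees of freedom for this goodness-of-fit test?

2

There are k = 4 categories and 1 parameter estimated from the data, so df = 4 − 1 − 1 = 2.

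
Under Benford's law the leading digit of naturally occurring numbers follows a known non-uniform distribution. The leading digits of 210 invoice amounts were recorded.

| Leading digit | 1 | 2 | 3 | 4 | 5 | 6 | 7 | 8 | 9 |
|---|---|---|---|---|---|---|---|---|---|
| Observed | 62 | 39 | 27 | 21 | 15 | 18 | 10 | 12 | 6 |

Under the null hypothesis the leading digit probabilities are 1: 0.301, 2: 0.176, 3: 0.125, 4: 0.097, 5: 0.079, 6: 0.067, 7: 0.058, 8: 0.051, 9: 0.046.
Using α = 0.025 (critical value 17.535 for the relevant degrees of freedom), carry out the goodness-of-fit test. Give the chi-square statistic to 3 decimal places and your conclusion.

3.359; do not reject

Expected counts E_i = n·p_i: 210×0.301 = 63.21, 210×0.176 = 36.96, 210×0.125 = 26.25, 210×0.097 = 20.37, 210×0.079 = 16.59, 210×0.067 = 14.07, 210×0.058 = 12.18, 210×0.051 = 10.71, 210×0.046 = 9.66.
χ² = (62−63.21)²/63.21 + (39−36.96)²/36.96 + (27−26.25)²/26.25 + (21−20.37)²/20.37 + (15−16.59)²/16.59 + (18−14.07)²/14.07 + (10−12.18)²/12.18 + (12−10.71)²/10.71 + (6−9.66)²/9.66
   = 0.0232 + 0.1126 + 0.0214 + 0.0195 + 0.1524 + 1.0977 + 0.3902 + 0.1554 + 1.3867
Sum = 3.359
df = 8. Since 3.359 < 17.535, we do not reject H₀.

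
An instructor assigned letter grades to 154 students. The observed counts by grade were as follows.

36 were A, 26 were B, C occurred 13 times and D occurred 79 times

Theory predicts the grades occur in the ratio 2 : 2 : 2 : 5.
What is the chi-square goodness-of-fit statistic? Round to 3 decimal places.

Ratio total = 11. Expected counts: 154×2/11 = 28, 154×2/11 = 28, 154×2/11 = 28, 154×5/11 = 70.
χ² = (36−28)²/28 + (26−28)²/28 + (13−28)²/28 + (79−70)²/70
   = 2.2857 + 0.1429 + 8.0357 + 1.1571
Sum = 11.621

11.621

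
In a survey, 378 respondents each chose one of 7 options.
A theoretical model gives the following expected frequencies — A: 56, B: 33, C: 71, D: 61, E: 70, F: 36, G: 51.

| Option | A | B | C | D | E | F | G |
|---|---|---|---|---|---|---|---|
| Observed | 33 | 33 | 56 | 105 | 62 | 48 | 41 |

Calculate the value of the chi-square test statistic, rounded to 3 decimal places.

A: (33 − 56)²/56 = 529/56 = 9.4464
B: (33 − 33)²/33 = 0/33 = 0.0000
C: (56 − 71)²/71 = 225/71 = 3.1690
D: (105 − 61)²/61 = 1936/61 = 31.7377
E: (62 − 70)²/70 = 64/70 = 0.9143
F: (48 − 36)²/36 = 144/36 = 4.0000
G: (41 − 51)²/51 = 100/51 = 1.9608
Sum = 51.228

51.228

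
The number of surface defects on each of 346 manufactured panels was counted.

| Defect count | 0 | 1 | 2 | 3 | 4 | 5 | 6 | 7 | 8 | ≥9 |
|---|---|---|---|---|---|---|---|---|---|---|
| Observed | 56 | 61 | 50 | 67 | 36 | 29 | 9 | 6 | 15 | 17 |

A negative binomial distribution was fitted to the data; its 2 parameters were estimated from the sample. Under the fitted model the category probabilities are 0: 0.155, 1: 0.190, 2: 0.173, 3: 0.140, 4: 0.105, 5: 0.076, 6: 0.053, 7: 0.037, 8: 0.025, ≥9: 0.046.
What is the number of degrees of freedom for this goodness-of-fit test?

7

There are k = 10 categories and 2 parameters estimated from the data, so df = 10 − 1 − 2 = 7.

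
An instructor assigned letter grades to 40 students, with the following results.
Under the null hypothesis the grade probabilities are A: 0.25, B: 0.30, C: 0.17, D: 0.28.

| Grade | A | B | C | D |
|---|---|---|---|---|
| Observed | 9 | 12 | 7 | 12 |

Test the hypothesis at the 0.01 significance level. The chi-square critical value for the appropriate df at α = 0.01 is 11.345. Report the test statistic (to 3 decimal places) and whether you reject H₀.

0.163; do not reject

Expected counts E_i = n·p_i: 40×0.25 = 10, 40×0.30 = 12, 40×0.17 = 6.8, 40×0.28 = 11.2.
cat         O        E   (O−E)²/E
A           9       10     0.1000
B          12       12     0.0000
C           7      6.8     0.0059
D          12     11.2     0.0571
Sum = 0.163
df = 3. Since 0.163 < 11.345, we do not reject H₀.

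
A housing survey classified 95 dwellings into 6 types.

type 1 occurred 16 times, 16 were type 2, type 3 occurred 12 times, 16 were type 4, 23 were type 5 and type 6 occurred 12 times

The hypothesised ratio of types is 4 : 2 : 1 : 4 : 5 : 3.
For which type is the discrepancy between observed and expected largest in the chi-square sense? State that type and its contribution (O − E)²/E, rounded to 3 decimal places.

type 3, 9.800

Ratio total = 19. Expected counts: 95×4/19 = 20, 95×2/19 = 10, 95×1/19 = 5, 95×4/19 = 20, 95×5/19 = 25, 95×3/19 = 15.
type 1: (16 − 20)²/20 = 16/20 = 0.8000
type 2: (16 − 10)²/10 = 36/10 = 3.6000
type 3: (12 − 5)²/5 = 49/5 = 9.8000
type 4: (16 − 20)²/20 = 16/20 = 0.8000
type 5: (23 − 25)²/25 = 4/25 = 0.1600
type 6: (12 − 15)²/15 = 9/15 = 0.6000
The largest term is for type 3: 9.800.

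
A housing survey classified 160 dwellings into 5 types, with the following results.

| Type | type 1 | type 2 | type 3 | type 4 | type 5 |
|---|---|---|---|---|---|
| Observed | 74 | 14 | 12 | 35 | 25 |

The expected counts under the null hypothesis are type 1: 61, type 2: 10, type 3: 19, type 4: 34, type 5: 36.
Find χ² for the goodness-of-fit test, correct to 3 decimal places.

type 1: (74 − 61)²/61 = 169/61 = 2.7705
type 2: (14 − 10)²/10 = 16/10 = 1.6000
type 3: (12 − 19)²/19 = 49/19 = 2.5789
type 4: (35 − 34)²/34 = 1/34 = 0.0294
type 5: (25 − 36)²/36 = 121/36 = 3.3611
Sum = 10.340

10.340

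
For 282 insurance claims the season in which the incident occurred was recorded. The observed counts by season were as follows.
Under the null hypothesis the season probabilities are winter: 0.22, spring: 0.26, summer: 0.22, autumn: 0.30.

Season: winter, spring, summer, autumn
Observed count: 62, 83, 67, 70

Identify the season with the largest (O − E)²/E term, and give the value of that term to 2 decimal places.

Expected counts E_i = n·p_i: 282×0.22 = 62.04, 282×0.26 = 73.32, 282×0.22 = 62.04, 282×0.30 = 84.6.
χ² = (62−62.04)²/62.04 + (83−73.32)²/73.32 + (67−62.04)²/62.04 + (70−84.6)²/84.6
   = 0.000 + 1.278 + 0.397 + 2.520
The largest term is for autumn: 2.52.

autumn, 2.52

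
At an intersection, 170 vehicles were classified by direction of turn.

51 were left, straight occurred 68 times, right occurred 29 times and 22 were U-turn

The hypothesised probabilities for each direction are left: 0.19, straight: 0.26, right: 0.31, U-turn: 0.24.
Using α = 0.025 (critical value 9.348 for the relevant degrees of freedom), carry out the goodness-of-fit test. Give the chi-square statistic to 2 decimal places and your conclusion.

42.96; reject

Expected counts E_i = n·p_i: 170×0.19 = 32.3, 170×0.26 = 44.2, 170×0.31 = 52.7, 170×0.24 = 40.8.
cat           O        E   (O−E)²/E
left         51     32.3     10.826
straight     68     44.2     12.815
right        29     52.7     10.658
U-turn       22     40.8      8.663
Sum = 42.96
df = 3. Since 42.96 > 9.348, we reject H₀.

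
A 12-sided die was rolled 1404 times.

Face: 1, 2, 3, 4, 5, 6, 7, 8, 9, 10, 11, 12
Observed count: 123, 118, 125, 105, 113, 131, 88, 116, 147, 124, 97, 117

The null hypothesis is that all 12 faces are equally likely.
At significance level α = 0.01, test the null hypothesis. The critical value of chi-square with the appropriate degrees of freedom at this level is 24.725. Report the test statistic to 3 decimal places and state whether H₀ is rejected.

Expected count for each of the 12 categories: 1404/12 = 117.
χ² = (123−117)²/117 + (118−117)²/117 + (125−117)²/117 + (105−117)²/117 + (113−117)²/117 + (131−117)²/117 + (88−117)²/117 + (116−117)²/117 + (147−117)²/117 + (124−117)²/117 + (97−117)²/117 + (117−117)²/117
   = 0.3077 + 0.0085 + 0.5470 + 1.2308 + 0.1368 + 1.6752 + 7.1880 + 0.0085 + 7.6923 + 0.4188 + 3.4188 + 0.0000
Sum = 22.632
df = 11. Since 22.632 < 24.725, we do not reject H₀.

22.632; do not reject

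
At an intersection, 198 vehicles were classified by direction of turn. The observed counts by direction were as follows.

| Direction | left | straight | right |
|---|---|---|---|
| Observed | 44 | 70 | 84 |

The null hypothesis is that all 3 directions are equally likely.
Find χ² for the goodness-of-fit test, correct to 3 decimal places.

Expected count for each of the 3 categories: 198/3 = 66.
χ² = (44−66)²/66 + (70−66)²/66 + (84−66)²/66
   = 7.3333 + 0.2424 + 4.9091
Sum = 12.485

12.485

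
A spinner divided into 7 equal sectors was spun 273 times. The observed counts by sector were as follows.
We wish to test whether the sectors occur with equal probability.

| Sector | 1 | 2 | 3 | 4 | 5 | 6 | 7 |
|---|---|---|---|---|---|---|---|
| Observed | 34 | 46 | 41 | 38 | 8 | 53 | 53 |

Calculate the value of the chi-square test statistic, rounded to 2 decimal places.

36.72

Under H₀ each category has probability 1/7, so each expected count is 273/7 = 39.
1: (34 − 39)²/39 = 25/39 = 0.641
2: (46 − 39)²/39 = 49/39 = 1.256
3: (41 − 39)²/39 = 4/39 = 0.103
4: (38 − 39)²/39 = 1/39 = 0.026
5: (8 − 39)²/39 = 961/39 = 24.641
6: (53 − 39)²/39 = 196/39 = 5.026
7: (53 − 39)²/39 = 196/39 = 5.026
Sum = 36.72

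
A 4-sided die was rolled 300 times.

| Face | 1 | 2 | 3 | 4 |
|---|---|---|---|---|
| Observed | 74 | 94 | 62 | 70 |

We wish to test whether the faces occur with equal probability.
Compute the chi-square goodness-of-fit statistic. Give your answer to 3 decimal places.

Expected count for each of the 4 categories: 300/4 = 75.
cat         O        E   (O−E)²/E
1          74       75     0.0133
2          94       75     4.8133
3          62       75     2.2533
4          70       75     0.3333
Sum = 7.413

7.413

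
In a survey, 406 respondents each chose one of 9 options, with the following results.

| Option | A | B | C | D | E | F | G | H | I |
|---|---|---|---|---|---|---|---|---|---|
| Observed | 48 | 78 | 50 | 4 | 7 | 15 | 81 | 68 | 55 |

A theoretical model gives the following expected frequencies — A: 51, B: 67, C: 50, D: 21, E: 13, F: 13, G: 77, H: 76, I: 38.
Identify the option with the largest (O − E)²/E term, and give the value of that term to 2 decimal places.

D, 13.76

χ² = (48−51)²/51 + (78−67)²/67 + (50−50)²/50 + (4−21)²/21 + (7−13)²/13 + (15−13)²/13 + (81−77)²/77 + (68−76)²/76 + (55−38)²/38
   = 0.176 + 1.806 + 0.000 + 13.762 + 2.769 + 0.308 + 0.208 + 0.842 + 7.605
The largest term is for D: 13.76.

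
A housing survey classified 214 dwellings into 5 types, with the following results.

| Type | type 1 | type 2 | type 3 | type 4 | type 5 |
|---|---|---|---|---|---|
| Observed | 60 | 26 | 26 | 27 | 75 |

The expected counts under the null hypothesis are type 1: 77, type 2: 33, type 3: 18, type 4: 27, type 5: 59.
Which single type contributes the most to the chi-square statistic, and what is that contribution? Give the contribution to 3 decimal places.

cat         O        E   (O−E)²/E
type 1     60       77     3.7532
type 2     26       33     1.4848
type 3     26       18     3.5556
type 4     27       27     0.0000
type 5     75       59     4.3390
The largest term is for type 5: 4.339.

type 5, 4.339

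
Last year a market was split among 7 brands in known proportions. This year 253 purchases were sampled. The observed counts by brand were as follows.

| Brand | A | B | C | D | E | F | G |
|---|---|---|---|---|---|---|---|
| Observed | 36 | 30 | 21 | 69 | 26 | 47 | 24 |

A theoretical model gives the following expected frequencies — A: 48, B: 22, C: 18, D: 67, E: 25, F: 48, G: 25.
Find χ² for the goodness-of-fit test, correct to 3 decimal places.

6.570

cat         O        E   (O−E)²/E
A          36       48     3.0000
B          30       22     2.9091
C          21       18     0.5000
D          69       67     0.0597
E          26       25     0.0400
F          47       48     0.0208
G          24       25     0.0400
Sum = 6.570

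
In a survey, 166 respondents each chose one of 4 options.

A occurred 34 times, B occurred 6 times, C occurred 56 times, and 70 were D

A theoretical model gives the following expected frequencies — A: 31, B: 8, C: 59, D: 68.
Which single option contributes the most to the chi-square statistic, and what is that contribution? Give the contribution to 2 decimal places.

cat         O        E   (O−E)²/E
A          34       31      0.290
B           6        8      0.500
C          56       59      0.153
D          70       68      0.059
The largest term is for B: 0.50.

B, 0.50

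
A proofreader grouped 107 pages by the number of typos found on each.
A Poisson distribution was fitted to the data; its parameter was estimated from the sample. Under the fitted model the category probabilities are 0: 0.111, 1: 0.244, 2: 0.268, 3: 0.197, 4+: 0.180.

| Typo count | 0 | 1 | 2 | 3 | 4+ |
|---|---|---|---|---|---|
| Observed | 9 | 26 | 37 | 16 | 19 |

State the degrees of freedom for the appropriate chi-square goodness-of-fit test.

3

There are k = 5 categories and 1 parameter estimated from the data, so df = 5 − 1 − 1 = 3.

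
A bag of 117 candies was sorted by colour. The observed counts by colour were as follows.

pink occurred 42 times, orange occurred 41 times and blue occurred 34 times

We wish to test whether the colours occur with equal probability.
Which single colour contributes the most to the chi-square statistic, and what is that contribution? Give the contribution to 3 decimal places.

Under H₀ each category has probability 1/3, so each expected count is 117/3 = 39.
cat         O        E   (O−E)²/E
pink       42       39     0.2308
orange     41       39     0.1026
blue       34       39     0.6410
The largest term is for blue: 0.641.

blue, 0.641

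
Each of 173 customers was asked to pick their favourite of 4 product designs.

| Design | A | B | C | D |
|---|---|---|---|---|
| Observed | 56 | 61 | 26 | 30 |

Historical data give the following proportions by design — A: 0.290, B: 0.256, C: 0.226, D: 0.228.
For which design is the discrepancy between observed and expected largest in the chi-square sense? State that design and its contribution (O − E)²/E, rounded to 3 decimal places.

Expected counts E_i = n·p_i: 173×0.290 = 50.17, 173×0.256 = 44.288, 173×0.226 = 39.098, 173×0.228 = 39.444.
A: (56 − 50.17)²/50.17 = 33.9889/50.17 = 0.6775
B: (61 − 44.288)²/44.288 = 279.290944/44.288 = 6.3062
C: (26 − 39.098)²/39.098 = 171.557604/39.098 = 4.3879
D: (30 − 39.444)²/39.444 = 89.189136/39.444 = 2.2612
The largest term is for B: 6.306.

B, 6.306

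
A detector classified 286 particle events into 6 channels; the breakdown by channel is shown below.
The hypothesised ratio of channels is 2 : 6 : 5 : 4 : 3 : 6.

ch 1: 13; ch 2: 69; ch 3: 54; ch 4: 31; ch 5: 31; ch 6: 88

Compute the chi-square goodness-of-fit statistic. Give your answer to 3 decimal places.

Ratio total = 26. Expected counts: 286×2/26 = 22, 286×6/26 = 66, 286×5/26 = 55, 286×4/26 = 44, 286×3/26 = 33, 286×6/26 = 66.
cat         O        E   (O−E)²/E
ch 1       13       22     3.6818
ch 2       69       66     0.1364
ch 3       54       55     0.0182
ch 4       31       44     3.8409
ch 5       31       33     0.1212
ch 6       88       66     7.3333
Sum = 15.132

15.132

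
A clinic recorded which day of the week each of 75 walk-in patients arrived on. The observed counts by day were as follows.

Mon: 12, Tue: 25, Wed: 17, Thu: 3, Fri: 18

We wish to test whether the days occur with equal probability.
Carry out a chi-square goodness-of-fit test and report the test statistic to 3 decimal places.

Under H₀ each category has probability 1/5, so each expected count is 75/5 = 15.
χ² = (12−15)²/15 + (25−15)²/15 + (17−15)²/15 + (3−15)²/15 + (18−15)²/15
   = 0.6000 + 6.6667 + 0.2667 + 9.6000 + 0.6000
Sum = 17.733

17.733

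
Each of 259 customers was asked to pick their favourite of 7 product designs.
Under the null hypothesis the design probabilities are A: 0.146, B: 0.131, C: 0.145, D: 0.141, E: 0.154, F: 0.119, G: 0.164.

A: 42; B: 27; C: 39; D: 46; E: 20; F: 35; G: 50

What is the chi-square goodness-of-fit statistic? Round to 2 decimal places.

16.21

Expected counts E_i = n·p_i: 259×0.146 = 37.814, 259×0.131 = 33.929, 259×0.145 = 37.555, 259×0.141 = 36.519, 259×0.154 = 39.886, 259×0.119 = 30.821, 259×0.164 = 42.476.
A: (42 − 37.814)²/37.814 = 17.522596/37.814 = 0.463
B: (27 − 33.929)²/33.929 = 48.011041/33.929 = 1.415
C: (39 − 37.555)²/37.555 = 2.088025/37.555 = 0.056
D: (46 − 36.519)²/36.519 = 89.889361/36.519 = 2.461
E: (20 − 39.886)²/39.886 = 395.452996/39.886 = 9.915
F: (35 − 30.821)²/30.821 = 17.464041/30.821 = 0.567
G: (50 − 42.476)²/42.476 = 56.610576/42.476 = 1.333
Sum = 16.21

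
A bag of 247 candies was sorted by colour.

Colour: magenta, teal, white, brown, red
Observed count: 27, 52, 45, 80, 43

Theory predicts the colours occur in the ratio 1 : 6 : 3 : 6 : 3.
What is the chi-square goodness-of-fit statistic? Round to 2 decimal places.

Ratio total = 19. Expected counts: 247×1/19 = 13, 247×6/19 = 78, 247×3/19 = 39, 247×6/19 = 78, 247×3/19 = 39.
magenta: (27 − 13)²/13 = 196/13 = 15.077
teal: (52 − 78)²/78 = 676/78 = 8.667
white: (45 − 39)²/39 = 36/39 = 0.923
brown: (80 − 78)²/78 = 4/78 = 0.051
red: (43 − 39)²/39 = 16/39 = 0.410
Sum = 25.13

25.13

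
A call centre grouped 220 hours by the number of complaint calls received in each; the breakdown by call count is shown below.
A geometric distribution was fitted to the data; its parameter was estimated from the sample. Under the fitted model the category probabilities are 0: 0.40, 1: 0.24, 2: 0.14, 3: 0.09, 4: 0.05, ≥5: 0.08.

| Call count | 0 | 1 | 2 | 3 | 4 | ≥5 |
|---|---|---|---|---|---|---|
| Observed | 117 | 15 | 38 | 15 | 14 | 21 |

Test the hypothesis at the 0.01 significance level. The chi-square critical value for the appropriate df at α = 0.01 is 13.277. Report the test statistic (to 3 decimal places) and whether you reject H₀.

40.940; reject

Expected counts E_i = n·p_i: 220×0.40 = 88, 220×0.24 = 52.8, 220×0.14 = 30.8, 220×0.09 = 19.8, 220×0.05 = 11, 220×0.08 = 17.6.
0: (117 − 88)²/88 = 841/88 = 9.5568
1: (15 − 52.8)²/52.8 = 1428.84/52.8 = 27.0614
2: (38 − 30.8)²/30.8 = 51.84/30.8 = 1.6831
3: (15 − 19.8)²/19.8 = 23.04/19.8 = 1.1636
4: (14 − 11)²/11 = 9/11 = 0.8182
≥5: (21 − 17.6)²/17.6 = 11.56/17.6 = 0.6568
Sum = 40.940
df = 4. Since 40.940 > 13.277, we reject H₀.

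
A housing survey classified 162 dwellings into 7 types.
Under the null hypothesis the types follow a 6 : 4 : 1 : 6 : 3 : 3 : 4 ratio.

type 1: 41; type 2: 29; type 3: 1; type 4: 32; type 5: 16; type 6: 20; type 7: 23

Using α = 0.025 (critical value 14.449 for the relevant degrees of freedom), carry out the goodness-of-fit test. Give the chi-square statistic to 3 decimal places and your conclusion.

6.833; do not reject

Ratio total = 27. Expected counts: 162×6/27 = 36, 162×4/27 = 24, 162×1/27 = 6, 162×6/27 = 36, 162×3/27 = 18, 162×3/27 = 18, 162×4/27 = 24.
cat         O        E   (O−E)²/E
type 1     41       36     0.6944
type 2     29       24     1.0417
type 3      1        6     4.1667
type 4     32       36     0.4444
type 5     16       18     0.2222
type 6     20       18     0.2222
type 7     23       24     0.0417
Sum = 6.833
df = 6. Since 6.833 < 14.449, we do not reject H₀.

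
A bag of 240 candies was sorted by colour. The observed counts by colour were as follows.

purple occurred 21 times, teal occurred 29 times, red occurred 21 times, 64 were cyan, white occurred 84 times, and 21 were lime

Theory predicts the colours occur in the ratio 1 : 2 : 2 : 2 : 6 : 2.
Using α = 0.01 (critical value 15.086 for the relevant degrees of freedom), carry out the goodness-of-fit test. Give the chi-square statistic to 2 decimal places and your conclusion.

Ratio total = 15. Expected counts: 240×1/15 = 16, 240×2/15 = 32, 240×2/15 = 32, 240×2/15 = 32, 240×6/15 = 96, 240×2/15 = 32.
cat         O        E   (O−E)²/E
purple     21       16      1.563
teal       29       32      0.281
red        21       32      3.781
cyan       64       32     32.000
white      84       96      1.500
lime       21       32      3.781
Sum = 42.91
df = 5. Since 42.91 > 15.086, we reject H₀.

42.91; reject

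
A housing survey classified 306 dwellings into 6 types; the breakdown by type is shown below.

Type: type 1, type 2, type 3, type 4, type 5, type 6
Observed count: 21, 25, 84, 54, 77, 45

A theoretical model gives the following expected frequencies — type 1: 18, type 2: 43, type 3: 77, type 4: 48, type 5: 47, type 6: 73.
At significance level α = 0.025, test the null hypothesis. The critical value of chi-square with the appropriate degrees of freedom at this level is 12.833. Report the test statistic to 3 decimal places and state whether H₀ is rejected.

39.310; reject

cat         O        E   (O−E)²/E
type 1     21       18     0.5000
type 2     25       43     7.5349
type 3     84       77     0.6364
type 4     54       48     0.7500
type 5     77       47    19.1489
type 6     45       73    10.7397
Sum = 39.310
df = 5. Since 39.310 > 12.833, we reject H₀.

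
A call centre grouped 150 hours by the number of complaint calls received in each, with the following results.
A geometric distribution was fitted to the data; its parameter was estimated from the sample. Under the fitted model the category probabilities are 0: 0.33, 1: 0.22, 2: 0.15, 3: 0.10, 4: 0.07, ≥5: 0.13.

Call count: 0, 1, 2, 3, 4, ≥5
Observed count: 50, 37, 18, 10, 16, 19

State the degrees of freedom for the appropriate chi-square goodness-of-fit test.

4

There are k = 6 categories and 1 parameter estimated from the data, so df = 6 − 1 − 1 = 4.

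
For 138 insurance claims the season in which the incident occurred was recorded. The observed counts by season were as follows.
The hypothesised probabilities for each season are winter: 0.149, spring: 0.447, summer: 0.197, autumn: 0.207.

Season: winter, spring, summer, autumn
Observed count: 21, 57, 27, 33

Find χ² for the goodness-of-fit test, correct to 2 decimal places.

1.05

Expected counts E_i = n·p_i: 138×0.149 = 20.562, 138×0.447 = 61.686, 138×0.197 = 27.186, 138×0.207 = 28.566.
cat         O        E   (O−E)²/E
winter     21   20.562      0.009
spring     57   61.686      0.356
summer     27   27.186      0.001
autumn     33   28.566      0.688
Sum = 1.05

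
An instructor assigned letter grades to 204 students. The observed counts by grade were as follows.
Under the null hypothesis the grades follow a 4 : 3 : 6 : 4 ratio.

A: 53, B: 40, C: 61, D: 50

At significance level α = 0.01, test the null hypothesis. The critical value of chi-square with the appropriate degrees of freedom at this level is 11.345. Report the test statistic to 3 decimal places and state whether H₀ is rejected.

2.729; do not reject

Ratio total = 17. Expected counts: 204×4/17 = 48, 204×3/17 = 36, 204×6/17 = 72, 204×4/17 = 48.
A: (53 − 48)²/48 = 25/48 = 0.5208
B: (40 − 36)²/36 = 16/36 = 0.4444
C: (61 − 72)²/72 = 121/72 = 1.6806
D: (50 − 48)²/48 = 4/48 = 0.0833
Sum = 2.729
df = 3. Since 2.729 < 11.345, we do not reject H₀.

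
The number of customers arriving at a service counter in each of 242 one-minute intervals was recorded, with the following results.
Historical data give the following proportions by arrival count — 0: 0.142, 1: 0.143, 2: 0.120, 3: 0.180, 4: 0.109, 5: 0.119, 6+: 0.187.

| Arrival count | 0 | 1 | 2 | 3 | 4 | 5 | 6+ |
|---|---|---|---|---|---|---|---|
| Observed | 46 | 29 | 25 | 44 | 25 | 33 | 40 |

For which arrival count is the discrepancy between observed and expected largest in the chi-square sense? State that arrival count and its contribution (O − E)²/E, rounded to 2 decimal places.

0, 3.94

Expected counts E_i = n·p_i: 242×0.142 = 34.364, 242×0.143 = 34.606, 242×0.120 = 29.04, 242×0.180 = 43.56, 242×0.109 = 26.378, 242×0.119 = 28.798, 242×0.187 = 45.254.
χ² = (46−34.364)²/34.364 + (29−34.606)²/34.606 + (25−29.04)²/29.04 + (44−43.56)²/43.56 + (25−26.378)²/26.378 + (33−28.798)²/28.798 + (40−45.254)²/45.254
   = 3.940 + 0.908 + 0.562 + 0.004 + 0.072 + 0.613 + 0.610
The largest term is for 0: 3.94.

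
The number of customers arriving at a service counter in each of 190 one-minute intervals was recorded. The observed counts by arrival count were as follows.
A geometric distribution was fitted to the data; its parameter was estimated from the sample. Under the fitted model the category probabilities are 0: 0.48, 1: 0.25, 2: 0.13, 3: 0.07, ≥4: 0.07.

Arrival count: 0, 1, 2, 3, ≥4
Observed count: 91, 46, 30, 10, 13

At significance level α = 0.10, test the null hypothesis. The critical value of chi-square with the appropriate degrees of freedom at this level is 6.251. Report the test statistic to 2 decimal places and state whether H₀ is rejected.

Expected counts E_i = n·p_i: 190×0.48 = 91.2, 190×0.25 = 47.5, 190×0.13 = 24.7, 190×0.07 = 13.3, 190×0.07 = 13.3.
cat         O        E   (O−E)²/E
0          91     91.2      0.000
1          46     47.5      0.047
2          30     24.7      1.137
3          10     13.3      0.819
≥4         13     13.3      0.007
Sum = 2.01
df = 3. Since 2.01 < 6.251, we do not reject H₀.

2.01; do not reject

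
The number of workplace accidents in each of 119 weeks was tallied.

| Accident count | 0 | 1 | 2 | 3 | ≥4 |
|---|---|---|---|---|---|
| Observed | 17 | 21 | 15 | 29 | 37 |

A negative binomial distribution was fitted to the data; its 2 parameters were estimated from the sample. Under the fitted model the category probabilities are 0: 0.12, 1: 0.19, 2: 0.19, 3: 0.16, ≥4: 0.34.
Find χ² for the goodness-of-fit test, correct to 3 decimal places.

Expected counts E_i = n·p_i: 119×0.12 = 14.28, 119×0.19 = 22.61, 119×0.19 = 22.61, 119×0.16 = 19.04, 119×0.34 = 40.46.
χ² = (17−14.28)²/14.28 + (21−22.61)²/22.61 + (15−22.61)²/22.61 + (29−19.04)²/19.04 + (37−40.46)²/40.46
   = 0.5181 + 0.1146 + 2.5613 + 5.2102 + 0.2959
Sum = 8.700

8.700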